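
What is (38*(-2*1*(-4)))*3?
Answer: 912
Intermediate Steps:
(38*(-2*1*(-4)))*3 = (38*(-2*(-4)))*3 = (38*8)*3 = 304*3 = 912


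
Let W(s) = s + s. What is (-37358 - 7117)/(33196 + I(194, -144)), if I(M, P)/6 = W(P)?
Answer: -44475/31468 ≈ -1.4133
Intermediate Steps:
W(s) = 2*s
I(M, P) = 12*P (I(M, P) = 6*(2*P) = 12*P)
(-37358 - 7117)/(33196 + I(194, -144)) = (-37358 - 7117)/(33196 + 12*(-144)) = -44475/(33196 - 1728) = -44475/31468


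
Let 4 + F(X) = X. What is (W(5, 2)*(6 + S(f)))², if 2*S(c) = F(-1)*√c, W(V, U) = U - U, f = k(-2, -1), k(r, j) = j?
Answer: 0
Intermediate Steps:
f = -1
W(V, U) = 0
F(X) = -4 + X
S(c) = -5*√c/2 (S(c) = ((-4 - 1)*√c)/2 = (-5*√c)/2 = -5*√c/2)
(W(5, 2)*(6 + S(f)))² = (0*(6 - 5*I/2))² = 0² = 0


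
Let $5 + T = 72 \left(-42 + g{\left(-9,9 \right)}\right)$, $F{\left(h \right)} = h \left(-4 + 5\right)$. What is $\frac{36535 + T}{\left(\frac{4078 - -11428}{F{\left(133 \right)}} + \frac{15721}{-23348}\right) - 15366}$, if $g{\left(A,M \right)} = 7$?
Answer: $- \frac{105610708840}{47355850749} \approx -2.2302$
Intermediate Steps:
$F{\left(h \right)} = h$ ($F{\left(h \right)} = h 1 = h$)
$T = -2525$ ($T = -5 + 72 \left(-42 + 7\right) = -5 + 72 \left(-35\right) = -5 - 2520 = -2525$)
$\frac{36535 + T}{\left(\frac{4078 - -11428}{F{\left(133 \right)}} + \frac{15721}{-23348}\right) - 15366} = \frac{36535 - 2525}{\left(\frac{4078 - -11428}{133} + \frac{15721}{-23348}\right) - 15366} = \frac{34010}{\left(\left(4078 + 11428\right) \frac{1}{133} + 15721 \left(- \frac{1}{23348}\right)\right) - 15366} = \frac{34010}{\left(15506 \cdot \frac{1}{133} - \frac{15721}{23348}\right) - 15366} = \frac{34010}{\left(\frac{15506}{133} - \frac{15721}{23348}\right) - 15366} = \frac{34010}{\frac{359943195}{3105284} - 15366} = \frac{34010}{- \frac{47355850749}{3105284}} = 34010 \left(- \frac{3105284}{47355850749}\right) = - \frac{105610708840}{47355850749}$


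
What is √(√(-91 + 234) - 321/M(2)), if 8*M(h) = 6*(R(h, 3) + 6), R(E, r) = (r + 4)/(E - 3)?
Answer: √(428 + √143) ≈ 20.975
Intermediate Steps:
R(E, r) = (4 + r)/(-3 + E)
M(h) = 9/2 + 21/(4*(-3 + h)) (M(h) = (6*((4 + 3)/(-3 + h) + 6))/8 = (6*(7/(-3 + h) + 6))/8 = (6*(6 + 7/(-3 + h)))/8 = (36 + 42/(-3 + h))/8 = 9/2 + 21/(4*(-3 + h)))
√(√(-91 + 234) - 321/M(2)) = √(√(-91 + 234) - 321*4*(-3 + 2)/(3*(-11 + 6*2))) = √(√143 - 321*(-4/(3*(-11 + 12)))) = √(√143 - 321/((¾)*(-1)*1)) = √(√143 - 321/(-¾)) = √(√143 - 321*(-4/3)) = √(√143 + 428) = √(428 + √143)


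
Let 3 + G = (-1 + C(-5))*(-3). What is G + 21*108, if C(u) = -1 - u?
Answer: 2256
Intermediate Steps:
G = -12 (G = -3 + (-1 + (-1 - 1*(-5)))*(-3) = -3 + (-1 + (-1 + 5))*(-3) = -3 + (-1 + 4)*(-3) = -3 + 3*(-3) = -3 - 9 = -12)
G + 21*108 = -12 + 21*108 = -12 + 2268 = 2256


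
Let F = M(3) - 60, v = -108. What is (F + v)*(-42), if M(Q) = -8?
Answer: 7392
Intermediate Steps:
F = -68 (F = -8 - 60 = -68)
(F + v)*(-42) = (-68 - 108)*(-42) = -176*(-42) = 7392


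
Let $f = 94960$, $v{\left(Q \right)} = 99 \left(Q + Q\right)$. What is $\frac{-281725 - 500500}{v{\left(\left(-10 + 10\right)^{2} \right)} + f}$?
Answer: $- \frac{156445}{18992} \approx -8.2374$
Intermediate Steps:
$v{\left(Q \right)} = 198 Q$ ($v{\left(Q \right)} = 99 \cdot 2 Q = 198 Q$)
$\frac{-281725 - 500500}{v{\left(\left(-10 + 10\right)^{2} \right)} + f} = \frac{-281725 - 500500}{198 \left(-10 + 10\right)^{2} + 94960} = - \frac{782225}{198 \cdot 0^{2} + 94960} = - \frac{782225}{198 \cdot 0 + 94960} = - \frac{782225}{0 + 94960} = - \frac{782225}{94960} = \left(-782225\right) \frac{1}{94960} = - \frac{156445}{18992}$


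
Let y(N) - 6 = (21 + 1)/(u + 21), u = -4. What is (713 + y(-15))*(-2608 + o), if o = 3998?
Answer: 17020550/17 ≈ 1.0012e+6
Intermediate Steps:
y(N) = 124/17 (y(N) = 6 + (21 + 1)/(-4 + 21) = 6 + 22/17 = 124/17)
(713 + y(-15))*(-2608 + o) = (713 + 124/17)*(-2608 + 3998) = (12245/17)*1390 = 17020550/17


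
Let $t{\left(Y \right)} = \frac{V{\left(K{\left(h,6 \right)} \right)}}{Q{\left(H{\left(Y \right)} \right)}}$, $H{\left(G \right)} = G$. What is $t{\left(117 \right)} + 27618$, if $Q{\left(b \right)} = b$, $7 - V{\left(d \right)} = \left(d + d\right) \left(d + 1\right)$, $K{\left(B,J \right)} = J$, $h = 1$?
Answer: $\frac{3231229}{117} \approx 27617.0$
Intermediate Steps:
$V{\left(d \right)} = 7 - 2 d \left(1 + d\right)$ ($V{\left(d \right)} = 7 - \left(d + d\right) \left(d + 1\right) = 7 - 2 d \left(1 + d\right)$)
$t{\left(Y \right)} = - \frac{77}{Y}$ ($t{\left(Y \right)} = \frac{7 - 12 - 2 \cdot 6^{2}}{Y} = \frac{7 - 12 - 72}{Y} = - \frac{77}{Y}$)
$t{\left(117 \right)} + 27618 = - \frac{77}{117} + 27618 = \frac{3231229}{117}$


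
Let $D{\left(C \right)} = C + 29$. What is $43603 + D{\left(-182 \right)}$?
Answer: $43450$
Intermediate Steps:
$D{\left(C \right)} = 29 + C$
$43603 + D{\left(-182 \right)} = 43603 + \left(29 - 182\right) = 43603 - 153 = 43450$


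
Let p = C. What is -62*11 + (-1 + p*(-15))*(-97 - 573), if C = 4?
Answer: 40188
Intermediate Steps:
p = 4
-62*11 + (-1 + p*(-15))*(-97 - 573) = -62*11 + (-1 + 4*(-15))*(-97 - 573) = -682 + (-1 - 60)*(-670) = -682 - 61*(-670) = -682 + 40870 = 40188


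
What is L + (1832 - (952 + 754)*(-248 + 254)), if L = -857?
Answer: -9261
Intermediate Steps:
L + (1832 - (952 + 754)*(-248 + 254)) = -857 + (1832 - (952 + 754)*(-248 + 254)) = -857 + (1832 - 1706*6) = -857 + (1832 - 1*10236) = -857 + (1832 - 10236) = -857 - 8404 = -9261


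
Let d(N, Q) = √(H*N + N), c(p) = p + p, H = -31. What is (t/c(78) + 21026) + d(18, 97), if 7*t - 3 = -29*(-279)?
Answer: 3828081/182 + 6*I*√15 ≈ 21033.0 + 23.238*I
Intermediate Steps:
c(p) = 2*p
t = 8094/7 (t = 3/7 + (-29*(-279))/7 = 3/7 + (⅐)*8091 = 3/7 + 8091/7 = 8094/7 ≈ 1156.3)
d(N, Q) = √30*√(-N) (d(N, Q) = √(-31*N + N) = √(-30*N) = √30*√(-N))
(t/c(78) + 21026) + d(18, 97) = (8094/(7*((2*78))) + 21026) + √30*√(-1*18) = ((8094/7)/156 + 21026) + √30*√(-18) = ((8094/7)*(1/156) + 21026) + √30*(3*I*√2) = (1349/182 + 21026) + 6*I*√15 = 3828081/182 + 6*I*√15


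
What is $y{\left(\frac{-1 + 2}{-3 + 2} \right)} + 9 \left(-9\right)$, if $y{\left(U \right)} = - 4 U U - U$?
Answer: $-84$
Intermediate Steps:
$y{\left(U \right)} = - U - 4 U^{2}$ ($y{\left(U \right)} = - 4 U^{2} - U = - U - 4 U^{2}$)
$y{\left(\frac{-1 + 2}{-3 + 2} \right)} + 9 \left(-9\right) = - \frac{-1 + 2}{-3 + 2} \left(1 + 4 \frac{-1 + 2}{-3 + 2}\right) + 9 \left(-9\right) = - 1 \frac{1}{-1} \left(1 + 4 \cdot 1 \frac{1}{-1}\right) - 81 = - 1 \left(-1\right) \left(1 + 4 \cdot 1 \left(-1\right)\right) - 81 = \left(-1\right) \left(-1\right) \left(1 + 4 \left(-1\right)\right) - 81 = \left(-1\right) \left(-1\right) \left(1 - 4\right) - 81 = \left(-1\right) \left(-1\right) \left(-3\right) - 81 = -3 - 81 = -84$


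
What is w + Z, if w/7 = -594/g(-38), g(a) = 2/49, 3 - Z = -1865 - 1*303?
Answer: -99700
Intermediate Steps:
Z = 2171 (Z = 3 - (-1865 - 1*303) = 3 - (-1865 - 303) = 3 - 1*(-2168) = 3 + 2168 = 2171)
g(a) = 2/49 (g(a) = 2*(1/49) = 2/49)
w = -101871 (w = 7*(-594/2/49) = 7*(-594*49/2) = 7*(-14553) = -101871)
w + Z = -101871 + 2171 = -99700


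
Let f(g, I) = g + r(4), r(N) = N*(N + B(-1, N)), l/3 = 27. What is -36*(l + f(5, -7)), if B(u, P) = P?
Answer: -4248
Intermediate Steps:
l = 81 (l = 3*27 = 81)
r(N) = 2*N**2 (r(N) = N*(N + N) = N*(2*N) = 2*N**2)
f(g, I) = 32 + g (f(g, I) = g + 2*4**2 = g + 2*16 = g + 32 = 32 + g)
-36*(l + f(5, -7)) = -36*(81 + (32 + 5)) = -36*(81 + 37) = -36*118 = -4248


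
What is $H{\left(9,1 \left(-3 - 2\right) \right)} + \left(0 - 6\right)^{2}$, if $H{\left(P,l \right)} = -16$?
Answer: $20$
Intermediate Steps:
$H{\left(9,1 \left(-3 - 2\right) \right)} + \left(0 - 6\right)^{2} = -16 + \left(0 - 6\right)^{2} = -16 + \left(-6\right)^{2} = -16 + 36 = 20$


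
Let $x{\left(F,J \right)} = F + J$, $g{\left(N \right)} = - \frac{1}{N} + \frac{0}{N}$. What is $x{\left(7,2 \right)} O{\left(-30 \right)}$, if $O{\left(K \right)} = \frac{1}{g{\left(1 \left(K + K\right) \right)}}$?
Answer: $540$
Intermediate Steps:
$g{\left(N \right)} = - \frac{1}{N}$ ($g{\left(N \right)} = - \frac{1}{N} + 0 = - \frac{1}{N}$)
$O{\left(K \right)} = - 2 K$ ($O{\left(K \right)} = \frac{1}{\left(-1\right) \frac{1}{1 \left(K + K\right)}} = \frac{1}{\left(-1\right) \frac{1}{1 \cdot 2 K}} = \frac{1}{\left(-1\right) \frac{1}{2 K}} = \frac{1}{\left(- \frac{1}{2}\right) \frac{1}{K}} = - 2 K$)
$x{\left(7,2 \right)} O{\left(-30 \right)} = \left(7 + 2\right) \left(\left(-2\right) \left(-30\right)\right) = 9 \cdot 60 = 540$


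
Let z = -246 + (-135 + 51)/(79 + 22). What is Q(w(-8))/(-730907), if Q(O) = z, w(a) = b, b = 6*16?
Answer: 24930/73821607 ≈ 0.00033771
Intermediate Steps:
b = 96
w(a) = 96
z = -24930/101 (z = -246 - 84/101 = -24930/101 ≈ -246.83)
Q(O) = -24930/101
Q(w(-8))/(-730907) = -24930/101/(-730907) = -24930/101*(-1/730907) = 24930/73821607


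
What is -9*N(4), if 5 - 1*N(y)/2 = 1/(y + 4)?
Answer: -351/4 ≈ -87.750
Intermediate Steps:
N(y) = 10 - 2/(4 + y) (N(y) = 10 - 2/(y + 4) = 10 - 2/(4 + y))
-9*N(4) = -18*(19 + 5*4)/(4 + 4) = -18*(19 + 20)/8 = -18*39/8 = -9*39/4 = -351/4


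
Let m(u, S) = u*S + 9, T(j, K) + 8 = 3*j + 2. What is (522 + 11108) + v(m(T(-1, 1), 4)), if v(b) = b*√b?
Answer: 11630 - 81*I*√3 ≈ 11630.0 - 140.3*I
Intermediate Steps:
T(j, K) = -6 + 3*j (T(j, K) = -8 + (3*j + 2) = -8 + (2 + 3*j) = -6 + 3*j)
m(u, S) = 9 + S*u (m(u, S) = S*u + 9 = 9 + S*u)
v(b) = b^(3/2)
(522 + 11108) + v(m(T(-1, 1), 4)) = (522 + 11108) + (9 + 4*(-6 + 3*(-1)))^(3/2) = 11630 + (9 + 4*(-6 - 3))^(3/2) = 11630 + (9 + 4*(-9))^(3/2) = 11630 + (9 - 36)^(3/2) = 11630 + (-27)^(3/2) = 11630 - 81*I*√3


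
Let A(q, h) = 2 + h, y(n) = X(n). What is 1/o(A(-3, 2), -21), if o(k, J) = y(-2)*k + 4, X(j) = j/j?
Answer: ⅛ ≈ 0.12500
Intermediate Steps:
X(j) = 1
y(n) = 1
o(k, J) = 4 + k (o(k, J) = 1*k + 4 = k + 4 = 4 + k)
1/o(A(-3, 2), -21) = 1/(4 + (2 + 2)) = 1/(4 + 4) = 1/8 = ⅛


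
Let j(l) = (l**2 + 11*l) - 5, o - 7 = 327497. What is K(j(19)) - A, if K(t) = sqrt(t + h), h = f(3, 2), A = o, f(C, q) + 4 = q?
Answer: -327504 + sqrt(563) ≈ -3.2748e+5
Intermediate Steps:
f(C, q) = -4 + q
o = 327504 (o = 7 + 327497 = 327504)
A = 327504
h = -2 (h = -4 + 2 = -2)
j(l) = -5 + l**2 + 11*l
K(t) = sqrt(-2 + t) (K(t) = sqrt(t - 2) = sqrt(-2 + t))
K(j(19)) - A = sqrt(-2 + (-5 + 19**2 + 11*19)) - 1*327504 = sqrt(-2 + (-5 + 361 + 209)) - 327504 = sqrt(-2 + 565) - 327504 = sqrt(563) - 327504 = -327504 + sqrt(563)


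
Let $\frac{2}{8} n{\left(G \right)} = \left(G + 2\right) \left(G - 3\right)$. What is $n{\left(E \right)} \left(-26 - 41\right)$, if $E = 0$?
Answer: $1608$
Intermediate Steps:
$n{\left(G \right)} = 4 \left(-3 + G\right) \left(2 + G\right)$ ($n{\left(G \right)} = 4 \left(G + 2\right) \left(G - 3\right) = 4 \left(2 + G\right) \left(-3 + G\right) = 4 \left(-3 + G\right) \left(2 + G\right)$)
$n{\left(E \right)} \left(-26 - 41\right) = \left(-24 - 0 + 4 \cdot 0^{2}\right) \left(-26 - 41\right) = \left(-24 + 0 + 4 \cdot 0\right) \left(-67\right) = \left(-24 + 0 + 0\right) \left(-67\right) = \left(-24\right) \left(-67\right) = 1608$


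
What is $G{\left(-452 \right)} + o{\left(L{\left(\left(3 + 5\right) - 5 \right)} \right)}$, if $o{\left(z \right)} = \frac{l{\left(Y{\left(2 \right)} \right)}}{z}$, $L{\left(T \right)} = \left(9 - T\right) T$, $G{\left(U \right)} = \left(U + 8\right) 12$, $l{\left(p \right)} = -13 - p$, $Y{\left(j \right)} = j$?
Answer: $- \frac{31973}{6} \approx -5328.8$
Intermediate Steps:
$G{\left(U \right)} = 96 + 12 U$ ($G{\left(U \right)} = \left(8 + U\right) 12 = 96 + 12 U$)
$L{\left(T \right)} = T \left(9 - T\right)$
$o{\left(z \right)} = - \frac{15}{z}$ ($o{\left(z \right)} = \frac{-13 - 2}{z} = - \frac{15}{z}$)
$G{\left(-452 \right)} + o{\left(L{\left(\left(3 + 5\right) - 5 \right)} \right)} = \left(96 + 12 \left(-452\right)\right) - \frac{15}{\left(\left(3 + 5\right) - 5\right) \left(9 - \left(\left(3 + 5\right) - 5\right)\right)} = \left(96 - 5424\right) - \frac{15}{\left(8 - 5\right) \left(9 - \left(8 - 5\right)\right)} = -5328 - \frac{15}{3 \left(9 - 3\right)} = -5328 - \frac{15}{3 \cdot 6} = -5328 - \frac{15}{18} = -5328 - \frac{5}{6} = - \frac{31973}{6}$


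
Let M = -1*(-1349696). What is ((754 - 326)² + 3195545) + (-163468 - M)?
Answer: 1865565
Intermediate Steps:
M = 1349696
((754 - 326)² + 3195545) + (-163468 - M) = ((754 - 326)² + 3195545) + (-163468 - 1*1349696) = (428² + 3195545) + (-163468 - 1349696) = (183184 + 3195545) - 1513164 = 3378729 - 1513164 = 1865565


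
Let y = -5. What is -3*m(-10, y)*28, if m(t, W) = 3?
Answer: -252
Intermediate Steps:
-3*m(-10, y)*28 = -3*3*28 = -9*28 = -252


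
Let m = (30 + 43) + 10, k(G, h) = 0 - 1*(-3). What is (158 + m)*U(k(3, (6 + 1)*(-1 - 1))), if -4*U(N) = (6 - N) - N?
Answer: 0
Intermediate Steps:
k(G, h) = 3 (k(G, h) = 0 + 3 = 3)
m = 83 (m = 73 + 10 = 83)
U(N) = -3/2 + N/2 (U(N) = -((6 - N) - N)/4 = -(6 - 2*N)/4 = -3/2 + N/2)
(158 + m)*U(k(3, (6 + 1)*(-1 - 1))) = (158 + 83)*(-3/2 + (1/2)*3) = 241*(-3/2 + 3/2) = 241*0 = 0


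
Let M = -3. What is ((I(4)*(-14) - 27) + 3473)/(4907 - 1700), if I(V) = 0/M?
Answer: 3446/3207 ≈ 1.0745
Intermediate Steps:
I(V) = 0 (I(V) = 0/(-3) = 0*(-1/3) = 0)
((I(4)*(-14) - 27) + 3473)/(4907 - 1700) = ((0*(-14) - 27) + 3473)/(4907 - 1700) = ((0 - 27) + 3473)/3207 = (-27 + 3473)*(1/3207) = 3446*(1/3207) = 3446/3207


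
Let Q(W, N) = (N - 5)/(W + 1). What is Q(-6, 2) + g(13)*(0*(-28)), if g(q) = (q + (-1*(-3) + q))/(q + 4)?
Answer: ⅗ ≈ 0.60000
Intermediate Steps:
Q(W, N) = (-5 + N)/(1 + W)
g(q) = (3 + 2*q)/(4 + q) (g(q) = (q + (3 + q))/(4 + q) = (3 + 2*q)/(4 + q))
Q(-6, 2) + g(13)*(0*(-28)) = (-5 + 2)/(1 - 6) + ((3 + 2*13)/(4 + 13))*(0*(-28)) = -3/(-5) + ((3 + 26)/17)*0 = -⅕*(-3) + ((1/17)*29)*0 = ⅗ + (29/17)*0 = ⅗ + 0 = ⅗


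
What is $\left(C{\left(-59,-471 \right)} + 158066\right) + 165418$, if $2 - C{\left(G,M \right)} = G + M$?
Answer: $324016$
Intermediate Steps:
$C{\left(G,M \right)} = 2 - G - M$ ($C{\left(G,M \right)} = 2 - \left(G + M\right) = 2 - G - M$)
$\left(C{\left(-59,-471 \right)} + 158066\right) + 165418 = \left(\left(2 - -59 - -471\right) + 158066\right) + 165418 = \left(\left(2 + 59 + 471\right) + 158066\right) + 165418 = \left(532 + 158066\right) + 165418 = 158598 + 165418 = 324016$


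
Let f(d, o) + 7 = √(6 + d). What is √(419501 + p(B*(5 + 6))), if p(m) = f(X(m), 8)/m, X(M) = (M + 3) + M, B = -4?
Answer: √(203038561 - 11*I*√79)/22 ≈ 647.69 - 0.00015594*I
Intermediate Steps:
X(M) = 3 + 2*M (X(M) = (3 + M) + M = 3 + 2*M)
f(d, o) = -7 + √(6 + d)
p(m) = (-7 + √(9 + 2*m))/m (p(m) = (-7 + √(6 + (3 + 2*m)))/m = (-7 + √(9 + 2*m))/m)
√(419501 + p(B*(5 + 6))) = √(419501 + (-7 + √(9 + 2*(-4*(5 + 6))))/((-4*(5 + 6)))) = √(419501 + (-7 + √(9 + 2*(-4*11)))/((-4*11))) = √(419501 + (-7 + √(9 + 2*(-44)))/(-44)) = √(419501 - (-7 + √(9 - 88))/44) = √(419501 - (-7 + √(-79))/44) = √(419501 - (-7 + I*√79)/44) = √(419501 + (7/44 - I*√79/44)) = √(18458051/44 - I*√79/44)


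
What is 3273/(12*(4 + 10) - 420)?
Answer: -1091/84 ≈ -12.988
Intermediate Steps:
3273/(12*(4 + 10) - 420) = 3273/(12*14 - 420) = 3273/(168 - 420) = 3273/(-252) = 3273*(-1/252) = -1091/84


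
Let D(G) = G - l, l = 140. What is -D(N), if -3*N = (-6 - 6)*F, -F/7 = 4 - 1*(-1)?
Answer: 280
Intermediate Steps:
F = -35 (F = -7*(4 - 1*(-1)) = -7*(4 + 1) = -7*5 = -35)
N = -140 (N = -(-6 - 6)*(-35)/3 = -(-4)*(-35) = -⅓*420 = -140)
D(G) = -140 + G (D(G) = G - 1*140 = G - 140 = -140 + G)
-D(N) = -(-140 - 140) = -1*(-280) = 280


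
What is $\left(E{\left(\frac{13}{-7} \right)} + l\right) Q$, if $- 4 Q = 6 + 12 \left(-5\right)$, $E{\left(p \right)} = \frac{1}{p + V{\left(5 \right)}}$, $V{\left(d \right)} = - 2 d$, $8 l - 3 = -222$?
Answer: $- \frac{492291}{1328} \approx -370.7$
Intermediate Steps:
$l = - \frac{219}{8}$ ($l = \frac{3}{8} + \frac{1}{8} \left(-222\right) = \frac{3}{8} - \frac{111}{4} = - \frac{219}{8} \approx -27.375$)
$E{\left(p \right)} = \frac{1}{-10 + p}$ ($E{\left(p \right)} = \frac{1}{p - 10} = \frac{1}{-10 + p}$)
$Q = \frac{27}{2}$ ($Q = - \frac{6 + 12 \left(-5\right)}{4} = - \frac{6 - 60}{4} = \left(- \frac{1}{4}\right) \left(-54\right) = \frac{27}{2} \approx 13.5$)
$\left(E{\left(\frac{13}{-7} \right)} + l\right) Q = \left(\frac{1}{-10 + \frac{13}{-7}} - \frac{219}{8}\right) \frac{27}{2} = \left(\frac{1}{-10 + 13 \left(- \frac{1}{7}\right)} - \frac{219}{8}\right) \frac{27}{2} = \left(\frac{1}{-10 - \frac{13}{7}} - \frac{219}{8}\right) \frac{27}{2} = \left(\frac{1}{- \frac{83}{7}} - \frac{219}{8}\right) \frac{27}{2} = \left(- \frac{7}{83} - \frac{219}{8}\right) \frac{27}{2} = \left(- \frac{18233}{664}\right) \frac{27}{2} = - \frac{492291}{1328}$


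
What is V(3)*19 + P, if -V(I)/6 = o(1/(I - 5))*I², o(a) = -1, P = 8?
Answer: 1034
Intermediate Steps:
V(I) = 6*I² (V(I) = -(-6)*I² = 6*I²)
V(3)*19 + P = (6*3²)*19 + 8 = (6*9)*19 + 8 = 54*19 + 8 = 1026 + 8 = 1034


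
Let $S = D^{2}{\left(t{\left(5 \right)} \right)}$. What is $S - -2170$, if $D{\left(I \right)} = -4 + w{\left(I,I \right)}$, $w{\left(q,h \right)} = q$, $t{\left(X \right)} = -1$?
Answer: $2195$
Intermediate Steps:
$D{\left(I \right)} = -4 + I$
$S = 25$ ($S = \left(-4 - 1\right)^{2} = \left(-5\right)^{2} = 25$)
$S - -2170 = 25 - -2170 = 25 + 2170 = 2195$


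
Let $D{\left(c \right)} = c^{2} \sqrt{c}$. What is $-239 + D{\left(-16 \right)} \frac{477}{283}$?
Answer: $-239 + \frac{488448 i}{283} \approx -239.0 + 1726.0 i$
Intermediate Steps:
$D{\left(c \right)} = c^{\frac{5}{2}}$
$-239 + D{\left(-16 \right)} \frac{477}{283} = -239 + \left(-16\right)^{\frac{5}{2}} \cdot \frac{477}{283} = -239 + 1024 i 477 \cdot \frac{1}{283} = -239 + 1024 i \frac{477}{283} = -239 + \frac{488448 i}{283}$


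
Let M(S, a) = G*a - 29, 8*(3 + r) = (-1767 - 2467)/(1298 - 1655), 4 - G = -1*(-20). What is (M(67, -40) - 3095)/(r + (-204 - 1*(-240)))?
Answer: -3547152/49241 ≈ -72.036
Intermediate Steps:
G = -16 (G = 4 - (-1)*(-20) = 4 - 1*20 = 4 - 20 = -16)
r = -2167/1428 (r = -3 + ((-1767 - 2467)/(1298 - 1655))/8 = -3 + (-4234/(-357))/8 = -3 + (-4234*(-1/357))/8 = -3 + (⅛)*(4234/357) = -3 + 2117/1428 = -2167/1428 ≈ -1.5175)
M(S, a) = -29 - 16*a (M(S, a) = -16*a - 29 = -29 - 16*a)
(M(67, -40) - 3095)/(r + (-204 - 1*(-240))) = ((-29 - 16*(-40)) - 3095)/(-2167/1428 + (-204 - 1*(-240))) = ((-29 + 640) - 3095)/(-2167/1428 + (-204 + 240)) = (611 - 3095)/(-2167/1428 + 36) = -2484/49241/1428 = -2484*1428/49241 = -3547152/49241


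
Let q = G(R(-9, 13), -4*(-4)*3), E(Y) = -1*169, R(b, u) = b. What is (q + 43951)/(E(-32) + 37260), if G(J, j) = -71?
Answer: 43880/37091 ≈ 1.1830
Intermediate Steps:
E(Y) = -169
q = -71
(q + 43951)/(E(-32) + 37260) = (-71 + 43951)/(-169 + 37260) = 43880/37091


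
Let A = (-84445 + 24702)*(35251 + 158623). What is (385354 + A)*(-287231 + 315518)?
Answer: -327626512515036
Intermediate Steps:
A = -11582614382 (A = -59743*193874 = -11582614382)
(385354 + A)*(-287231 + 315518) = (385354 - 11582614382)*(-287231 + 315518) = -11582229028*28287 = -327626512515036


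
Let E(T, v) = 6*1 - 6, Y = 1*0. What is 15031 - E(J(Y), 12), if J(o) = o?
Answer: 15031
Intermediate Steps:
Y = 0
E(T, v) = 0 (E(T, v) = 6 - 6 = 0)
15031 - E(J(Y), 12) = 15031 - 1*0 = 15031 + 0 = 15031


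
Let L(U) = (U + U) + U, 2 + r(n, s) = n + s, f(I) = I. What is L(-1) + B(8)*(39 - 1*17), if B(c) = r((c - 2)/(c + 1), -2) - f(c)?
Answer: -757/3 ≈ -252.33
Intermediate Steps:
r(n, s) = -2 + n + s (r(n, s) = -2 + (n + s) = -2 + n + s)
L(U) = 3*U (L(U) = 2*U + U = 3*U)
B(c) = -4 - c + (-2 + c)/(1 + c) (B(c) = (-2 + (c - 2)/(c + 1) - 2) - c = (-2 + (-2 + c)/(1 + c) - 2) - c = (-4 + (-2 + c)/(1 + c)) - c = -4 - c + (-2 + c)/(1 + c))
L(-1) + B(8)*(39 - 1*17) = 3*(-1) + ((-6 - 1*8² - 4*8)/(1 + 8))*(39 - 1*17) = -3 + ((-6 - 1*64 - 32)/9)*(39 - 17) = -3 + ((-6 - 64 - 32)/9)*22 = -3 + ((⅑)*(-102))*22 = -3 - 34/3*22 = -3 - 748/3 = -757/3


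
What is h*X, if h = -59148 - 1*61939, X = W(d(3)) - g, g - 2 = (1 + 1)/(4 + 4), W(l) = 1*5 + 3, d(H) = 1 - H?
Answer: -2785001/4 ≈ -6.9625e+5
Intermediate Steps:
W(l) = 8 (W(l) = 5 + 3 = 8)
g = 9/4 (g = 2 + (1 + 1)/(4 + 4) = 2 + 2/8 = 2 + 2*(1/8) = 2 + 1/4 = 9/4 ≈ 2.2500)
X = 23/4 (X = 8 - 1*9/4 = 8 - 9/4 = 23/4 ≈ 5.7500)
h = -121087 (h = -59148 - 61939 = -121087)
h*X = -121087*23/4 = -2785001/4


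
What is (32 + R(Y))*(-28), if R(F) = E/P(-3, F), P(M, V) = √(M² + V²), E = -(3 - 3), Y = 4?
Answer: -896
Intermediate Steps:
E = 0 (E = -1*0 = 0)
R(F) = 0 (R(F) = 0/(√((-3)² + F²)) = 0/(√(9 + F²)) = 0/√(9 + F²) = 0)
(32 + R(Y))*(-28) = (32 + 0)*(-28) = 32*(-28) = -896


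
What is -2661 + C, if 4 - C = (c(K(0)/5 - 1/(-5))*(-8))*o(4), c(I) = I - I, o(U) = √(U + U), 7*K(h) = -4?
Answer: -2657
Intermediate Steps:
K(h) = -4/7 (K(h) = (⅐)*(-4) = -4/7)
o(U) = √2*√U (o(U) = √(2*U) = √2*√U)
c(I) = 0
C = 4 (C = 4 - 0*(-8)*√2*√4 = 4 - 0*√2*2 = 4 - 0*2*√2 = 4 - 1*0 = 4 + 0 = 4)
-2661 + C = -2661 + 4 = -2657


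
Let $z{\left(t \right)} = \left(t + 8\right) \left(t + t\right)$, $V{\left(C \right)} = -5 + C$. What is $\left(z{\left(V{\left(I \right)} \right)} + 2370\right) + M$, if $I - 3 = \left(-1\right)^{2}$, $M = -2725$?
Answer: $-369$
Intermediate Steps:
$I = 4$ ($I = 3 + \left(-1\right)^{2} = 3 + 1 = 4$)
$z{\left(t \right)} = 2 t \left(8 + t\right)$ ($z{\left(t \right)} = \left(8 + t\right) 2 t = 2 t \left(8 + t\right)$)
$\left(z{\left(V{\left(I \right)} \right)} + 2370\right) + M = \left(2 \left(-5 + 4\right) \left(8 + \left(-5 + 4\right)\right) + 2370\right) - 2725 = \left(2 \left(-1\right) \left(8 - 1\right) + 2370\right) - 2725 = \left(2 \left(-1\right) 7 + 2370\right) - 2725 = \left(-14 + 2370\right) - 2725 = 2356 - 2725 = -369$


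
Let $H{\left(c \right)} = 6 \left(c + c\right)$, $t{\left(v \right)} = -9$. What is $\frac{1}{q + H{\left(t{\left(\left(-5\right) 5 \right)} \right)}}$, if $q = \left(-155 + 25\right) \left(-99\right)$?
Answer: $\frac{1}{12762} \approx 7.8358 \cdot 10^{-5}$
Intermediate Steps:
$q = 12870$ ($q = \left(-130\right) \left(-99\right) = 12870$)
$H{\left(c \right)} = 12 c$ ($H{\left(c \right)} = 6 \cdot 2 c = 12 c$)
$\frac{1}{q + H{\left(t{\left(\left(-5\right) 5 \right)} \right)}} = \frac{1}{12870 + 12 \left(-9\right)} = \frac{1}{12870 - 108} = \frac{1}{12762}$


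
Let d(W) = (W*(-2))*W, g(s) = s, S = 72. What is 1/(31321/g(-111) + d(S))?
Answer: -111/1182169 ≈ -9.3895e-5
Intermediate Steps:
d(W) = -2*W² (d(W) = (-2*W)*W = -2*W²)
1/(31321/g(-111) + d(S)) = 1/(31321/(-111) - 2*72²) = 1/(31321*(-1/111) - 2*5184) = 1/(-31321/111 - 10368) = 1/(-1182169/111) = -111/1182169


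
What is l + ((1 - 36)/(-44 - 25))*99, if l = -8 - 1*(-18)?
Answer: 1385/23 ≈ 60.217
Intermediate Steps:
l = 10 (l = -8 + 18 = 10)
l + ((1 - 36)/(-44 - 25))*99 = 10 + ((1 - 36)/(-44 - 25))*99 = 10 - 35/(-69)*99 = 10 - 35*(-1/69)*99 = 10 + (35/69)*99 = 10 + 1155/23 = 1385/23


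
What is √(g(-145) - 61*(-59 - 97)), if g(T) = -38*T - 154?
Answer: 26*√22 ≈ 121.95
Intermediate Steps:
g(T) = -154 - 38*T
√(g(-145) - 61*(-59 - 97)) = √((-154 - 38*(-145)) - 61*(-59 - 97)) = √((-154 + 5510) - 61*(-156)) = √(5356 + 9516) = √14872 = 26*√22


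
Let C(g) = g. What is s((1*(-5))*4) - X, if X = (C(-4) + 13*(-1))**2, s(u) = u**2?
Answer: 111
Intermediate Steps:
X = 289 (X = (-4 + 13*(-1))**2 = (-4 - 13)**2 = (-17)**2 = 289)
s((1*(-5))*4) - X = ((1*(-5))*4)**2 - 1*289 = (-5*4)**2 - 289 = (-20)**2 - 289 = 400 - 289 = 111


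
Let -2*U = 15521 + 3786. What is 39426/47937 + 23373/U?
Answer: -493221740/308506553 ≈ -1.5987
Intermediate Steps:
U = -19307/2 (U = -(15521 + 3786)/2 = -½*19307 = -19307/2 ≈ -9653.5)
39426/47937 + 23373/U = 39426/47937 + 23373/(-19307/2) = 39426*(1/47937) + 23373*(-2/19307) = 13142/15979 - 46746/19307 = -493221740/308506553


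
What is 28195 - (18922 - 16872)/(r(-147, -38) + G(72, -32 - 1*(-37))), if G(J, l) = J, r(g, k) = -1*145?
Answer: 2060285/73 ≈ 28223.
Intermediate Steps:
r(g, k) = -145
28195 - (18922 - 16872)/(r(-147, -38) + G(72, -32 - 1*(-37))) = 28195 - (18922 - 16872)/(-145 + 72) = 28195 - 2050/(-73) = 28195 - 2050*(-1)/73 = 28195 - 1*(-2050/73) = 28195 + 2050/73 = 2060285/73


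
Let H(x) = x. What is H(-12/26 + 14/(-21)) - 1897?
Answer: -74027/39 ≈ -1898.1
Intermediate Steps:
H(-12/26 + 14/(-21)) - 1897 = (-12/26 + 14/(-21)) - 1897 = (-12*1/26 + 14*(-1/21)) - 1897 = (-6/13 - ⅔) - 1897 = -44/39 - 1897 = -74027/39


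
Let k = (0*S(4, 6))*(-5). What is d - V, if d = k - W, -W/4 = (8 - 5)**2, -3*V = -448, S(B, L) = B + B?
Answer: -340/3 ≈ -113.33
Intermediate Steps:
S(B, L) = 2*B
V = 448/3 (V = -1/3*(-448) = 448/3 ≈ 149.33)
k = 0 (k = (0*(2*4))*(-5) = (0*8)*(-5) = 0*(-5) = 0)
W = -36 (W = -4*(8 - 5)**2 = -4*3**2 = -4*9 = -36)
d = 36 (d = 0 - 1*(-36) = 0 + 36 = 36)
d - V = 36 - 1*448/3 = 36 - 448/3 = -340/3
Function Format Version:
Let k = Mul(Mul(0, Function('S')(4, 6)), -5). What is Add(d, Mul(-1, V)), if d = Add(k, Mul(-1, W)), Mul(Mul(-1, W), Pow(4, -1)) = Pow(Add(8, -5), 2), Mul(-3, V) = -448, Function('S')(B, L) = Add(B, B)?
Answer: Rational(-340, 3) ≈ -113.33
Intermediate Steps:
Function('S')(B, L) = Mul(2, B)
V = Rational(448, 3) (V = Mul(Rational(-1, 3), -448) = Rational(448, 3) ≈ 149.33)
k = 0 (k = Mul(Mul(0, Mul(2, 4)), -5) = Mul(Mul(0, 8), -5) = Mul(0, -5) = 0)
W = -36 (W = Mul(-4, Pow(Add(8, -5), 2)) = Mul(-4, Pow(3, 2)) = Mul(-4, 9) = -36)
d = 36 (d = Add(0, Mul(-1, -36)) = Add(0, 36) = 36)
Add(d, Mul(-1, V)) = Add(36, Mul(-1, Rational(448, 3))) = Add(36, Rational(-448, 3)) = Rational(-340, 3)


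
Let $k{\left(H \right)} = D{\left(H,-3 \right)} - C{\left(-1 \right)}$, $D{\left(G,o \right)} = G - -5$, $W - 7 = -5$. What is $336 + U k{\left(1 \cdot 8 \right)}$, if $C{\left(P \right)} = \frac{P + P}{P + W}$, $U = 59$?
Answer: $1221$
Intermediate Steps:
$W = 2$ ($W = 7 - 5 = 2$)
$D{\left(G,o \right)} = 5 + G$ ($D{\left(G,o \right)} = G + 5 = 5 + G$)
$C{\left(P \right)} = \frac{2 P}{2 + P}$ ($C{\left(P \right)} = \frac{P + P}{P + 2} = \frac{2 P}{2 + P}$)
$k{\left(H \right)} = 7 + H$ ($k{\left(H \right)} = \left(5 + H\right) - 2 \left(-1\right) \frac{1}{2 - 1} = \left(5 + H\right) - 2 \left(-1\right) 1^{-1} = \left(5 + H\right) - 2 \left(-1\right) 1 = \left(5 + H\right) - -2 = \left(5 + H\right) + 2 = 7 + H$)
$336 + U k{\left(1 \cdot 8 \right)} = 336 + 59 \left(7 + 1 \cdot 8\right) = 336 + 59 \left(7 + 8\right) = 336 + 59 \cdot 15 = 336 + 885 = 1221$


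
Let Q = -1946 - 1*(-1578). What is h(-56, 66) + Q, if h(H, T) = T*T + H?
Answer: 3932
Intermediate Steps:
h(H, T) = H + T**2 (h(H, T) = T**2 + H = H + T**2)
Q = -368 (Q = -1946 + 1578 = -368)
h(-56, 66) + Q = (-56 + 66**2) - 368 = (-56 + 4356) - 368 = 4300 - 368 = 3932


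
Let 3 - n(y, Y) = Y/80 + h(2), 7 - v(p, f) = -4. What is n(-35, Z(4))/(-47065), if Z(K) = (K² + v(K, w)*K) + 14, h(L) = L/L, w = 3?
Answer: -43/1882600 ≈ -2.2841e-5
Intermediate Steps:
v(p, f) = 11 (v(p, f) = 7 - 1*(-4) = 7 + 4 = 11)
h(L) = 1
Z(K) = 14 + K² + 11*K (Z(K) = (K² + 11*K) + 14 = 14 + K² + 11*K)
n(y, Y) = 2 - Y/80 (n(y, Y) = 3 - (Y/80 + 1) = 3 - (1 + Y/80) = 3 + (-1 - Y/80) = 2 - Y/80)
n(-35, Z(4))/(-47065) = (2 - (14 + 4² + 11*4)/80)/(-47065) = (2 - (14 + 16 + 44)/80)*(-1/47065) = (2 - 1/80*74)*(-1/47065) = (2 - 37/40)*(-1/47065) = (43/40)*(-1/47065) = -43/1882600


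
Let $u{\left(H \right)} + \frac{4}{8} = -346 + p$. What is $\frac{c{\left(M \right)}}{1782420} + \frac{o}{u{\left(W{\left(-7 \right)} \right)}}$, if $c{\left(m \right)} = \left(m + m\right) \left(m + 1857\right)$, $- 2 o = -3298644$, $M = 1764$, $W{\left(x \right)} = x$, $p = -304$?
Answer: $- \frac{488579075766}{193244035} \approx -2528.3$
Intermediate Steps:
$o = 1649322$ ($o = \left(- \frac{1}{2}\right) \left(-3298644\right) = 1649322$)
$u{\left(H \right)} = - \frac{1301}{2}$ ($u{\left(H \right)} = - \frac{1}{2} - 650 = - \frac{1301}{2}$)
$c{\left(m \right)} = 2 m \left(1857 + m\right)$
$\frac{c{\left(M \right)}}{1782420} + \frac{o}{u{\left(W{\left(-7 \right)} \right)}} = \frac{2 \cdot 1764 \left(1857 + 1764\right)}{1782420} + \frac{1649322}{- \frac{1301}{2}} = 2 \cdot 1764 \cdot 3621 \cdot \frac{1}{1782420} + 1649322 \left(- \frac{2}{1301}\right) = 12774888 \cdot \frac{1}{1782420} - \frac{3298644}{1301} = \frac{1064574}{148535} - \frac{3298644}{1301} = - \frac{488579075766}{193244035}$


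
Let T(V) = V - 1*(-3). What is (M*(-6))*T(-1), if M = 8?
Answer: -96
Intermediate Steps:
T(V) = 3 + V (T(V) = V + 3 = 3 + V)
(M*(-6))*T(-1) = (8*(-6))*(3 - 1) = -48*2 = -96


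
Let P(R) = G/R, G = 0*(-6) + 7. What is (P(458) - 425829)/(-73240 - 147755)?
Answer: 39005935/20243142 ≈ 1.9269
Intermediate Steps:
G = 7 (G = 0 + 7 = 7)
P(R) = 7/R
(P(458) - 425829)/(-73240 - 147755) = (7/458 - 425829)/(-73240 - 147755) = (7*(1/458) - 425829)/(-220995) = (7/458 - 425829)*(-1/220995) = -195029675/458*(-1/220995) = 39005935/20243142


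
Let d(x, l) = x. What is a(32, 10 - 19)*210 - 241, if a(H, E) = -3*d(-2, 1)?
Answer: 1019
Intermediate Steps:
a(H, E) = 6 (a(H, E) = -3*(-2) = 6)
a(32, 10 - 19)*210 - 241 = 6*210 - 241 = 1260 - 241 = 1019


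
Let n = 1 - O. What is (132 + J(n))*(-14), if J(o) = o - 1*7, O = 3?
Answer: -1722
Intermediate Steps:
n = -2 (n = 1 - 1*3 = 1 - 3 = -2)
J(o) = -7 + o (J(o) = o - 7 = -7 + o)
(132 + J(n))*(-14) = (132 + (-7 - 2))*(-14) = (132 - 9)*(-14) = 123*(-14) = -1722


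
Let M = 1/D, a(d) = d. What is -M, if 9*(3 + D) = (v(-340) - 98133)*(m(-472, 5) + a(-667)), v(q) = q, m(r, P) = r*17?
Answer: -3/285276272 ≈ -1.0516e-8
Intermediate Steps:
m(r, P) = 17*r
D = 285276272/3 (D = -3 + ((-340 - 98133)*(17*(-472) - 667))/9 = -3 + (-98473*(-8024 - 667))/9 = -3 + (-98473*(-8691))/9 = -3 + (1/9)*855828843 = -3 + 285276281/3 = 285276272/3 ≈ 9.5092e+7)
M = 3/285276272 (M = 1/(285276272/3) = 3/285276272 ≈ 1.0516e-8)
-M = -1*3/285276272 = -3/285276272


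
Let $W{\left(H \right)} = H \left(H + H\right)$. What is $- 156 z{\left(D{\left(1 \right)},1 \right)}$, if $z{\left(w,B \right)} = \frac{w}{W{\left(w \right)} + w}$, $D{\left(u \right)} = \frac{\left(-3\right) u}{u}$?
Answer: $\frac{156}{5} \approx 31.2$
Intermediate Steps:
$W{\left(H \right)} = 2 H^{2}$ ($W{\left(H \right)} = H 2 H = 2 H^{2}$)
$D{\left(u \right)} = -3$
$z{\left(w,B \right)} = \frac{w}{w + 2 w^{2}}$ ($z{\left(w,B \right)} = \frac{w}{2 w^{2} + w} = \frac{w}{w + 2 w^{2}}$)
$- 156 z{\left(D{\left(1 \right)},1 \right)} = - \frac{156}{1 + 2 \left(-3\right)} = - \frac{156}{1 - 6} = - \frac{156}{-5} = \left(-156\right) \left(- \frac{1}{5}\right) = \frac{156}{5}$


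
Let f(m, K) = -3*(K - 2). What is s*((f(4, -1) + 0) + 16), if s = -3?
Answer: -75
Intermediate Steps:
f(m, K) = 6 - 3*K (f(m, K) = -3*(-2 + K) = 6 - 3*K)
s*((f(4, -1) + 0) + 16) = -3*(((6 - 3*(-1)) + 0) + 16) = -3*(((6 + 3) + 0) + 16) = -3*((9 + 0) + 16) = -3*(9 + 16) = -3*25 = -75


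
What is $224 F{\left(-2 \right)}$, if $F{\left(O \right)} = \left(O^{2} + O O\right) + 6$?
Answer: $3136$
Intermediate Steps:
$F{\left(O \right)} = 6 + 2 O^{2}$ ($F{\left(O \right)} = \left(O^{2} + O^{2}\right) + 6 = 2 O^{2} + 6 = 6 + 2 O^{2}$)
$224 F{\left(-2 \right)} = 224 \left(6 + 2 \left(-2\right)^{2}\right) = 224 \left(6 + 2 \cdot 4\right) = 224 \left(6 + 8\right) = 224 \cdot 14 = 3136$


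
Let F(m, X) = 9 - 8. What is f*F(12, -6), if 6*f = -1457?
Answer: -1457/6 ≈ -242.83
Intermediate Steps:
f = -1457/6 (f = (⅙)*(-1457) = -1457/6 ≈ -242.83)
F(m, X) = 1
f*F(12, -6) = -1457/6*1 = -1457/6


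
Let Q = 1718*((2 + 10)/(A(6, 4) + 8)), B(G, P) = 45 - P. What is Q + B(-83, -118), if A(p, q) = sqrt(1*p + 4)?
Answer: 28955/9 - 3436*sqrt(10)/9 ≈ 2009.9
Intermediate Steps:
A(p, q) = sqrt(4 + p) (A(p, q) = sqrt(p + 4) = sqrt(4 + p))
Q = 20616/(8 + sqrt(10)) (Q = 1718*((2 + 10)/(sqrt(4 + 6) + 8)) = 1718*(12/(sqrt(10) + 8)) = 1718*(12/(8 + sqrt(10))) = 20616/(8 + sqrt(10)) ≈ 1846.9)
Q + B(-83, -118) = (27488/9 - 3436*sqrt(10)/9) + (45 - 1*(-118)) = (27488/9 - 3436*sqrt(10)/9) + (45 + 118) = (27488/9 - 3436*sqrt(10)/9) + 163 = 28955/9 - 3436*sqrt(10)/9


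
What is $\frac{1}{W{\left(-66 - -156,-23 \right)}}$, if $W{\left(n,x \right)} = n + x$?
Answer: $\frac{1}{67} \approx 0.014925$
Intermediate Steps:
$\frac{1}{W{\left(-66 - -156,-23 \right)}} = \frac{1}{\left(-66 - -156\right) - 23} = \frac{1}{\left(-66 + 156\right) - 23} = \frac{1}{90 - 23} = \frac{1}{67}$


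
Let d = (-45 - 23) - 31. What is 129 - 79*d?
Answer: 7950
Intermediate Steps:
d = -99 (d = -68 - 31 = -99)
129 - 79*d = 129 - 79*(-99) = 129 + 7821 = 7950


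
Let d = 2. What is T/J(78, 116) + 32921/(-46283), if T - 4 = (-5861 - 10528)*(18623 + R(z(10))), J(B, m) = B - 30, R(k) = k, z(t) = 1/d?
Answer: -28253047434641/4443168 ≈ -6.3588e+6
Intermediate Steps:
z(t) = ½ (z(t) = 1/2 = ½)
J(B, m) = -30 + B
T = -610441075/2 (T = 4 + (-5861 - 10528)*(18623 + ½) = 4 - 16389*37247/2 = 4 - 610441083/2 = -610441075/2 ≈ -3.0522e+8)
T/J(78, 116) + 32921/(-46283) = -610441075/(2*(-30 + 78)) + 32921/(-46283) = -610441075/2/48 + 32921*(-1/46283) = -610441075/2*1/48 - 32921/46283 = -610441075/96 - 32921/46283 = -28253047434641/4443168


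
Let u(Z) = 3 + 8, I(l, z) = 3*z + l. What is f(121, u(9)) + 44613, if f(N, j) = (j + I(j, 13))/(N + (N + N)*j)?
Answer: 124158040/2783 ≈ 44613.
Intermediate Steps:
I(l, z) = l + 3*z
u(Z) = 11
f(N, j) = (39 + 2*j)/(N + 2*N*j) (f(N, j) = (j + (j + 3*13))/(N + (N + N)*j) = (j + (j + 39))/(N + (2*N)*j) = (j + (39 + j))/(N + 2*N*j) = (39 + 2*j)/(N + 2*N*j))
f(121, u(9)) + 44613 = (39 + 2*11)/(121*(1 + 2*11)) + 44613 = (39 + 22)/(121*(1 + 22)) + 44613 = (1/121)*61/23 + 44613 = (1/121)*(1/23)*61 + 44613 = 61/2783 + 44613 = 124158040/2783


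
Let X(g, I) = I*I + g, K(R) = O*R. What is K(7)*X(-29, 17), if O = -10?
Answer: -18200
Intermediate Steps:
K(R) = -10*R
X(g, I) = g + I**2 (X(g, I) = I**2 + g = g + I**2)
K(7)*X(-29, 17) = (-10*7)*(-29 + 17**2) = -70*(-29 + 289) = -70*260 = -18200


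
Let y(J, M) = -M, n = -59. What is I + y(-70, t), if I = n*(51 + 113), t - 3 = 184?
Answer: -9863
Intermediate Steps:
t = 187 (t = 3 + 184 = 187)
I = -9676 (I = -59*(51 + 113) = -59*164 = -9676)
I + y(-70, t) = -9676 - 1*187 = -9676 - 187 = -9863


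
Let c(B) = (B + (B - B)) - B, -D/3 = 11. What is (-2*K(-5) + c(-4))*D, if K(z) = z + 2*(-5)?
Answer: -990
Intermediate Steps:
D = -33 (D = -3*11 = -33)
K(z) = -10 + z (K(z) = z - 10 = -10 + z)
c(B) = 0 (c(B) = (B + 0) - B = B - B = 0)
(-2*K(-5) + c(-4))*D = (-2*(-10 - 5) + 0)*(-33) = (-2*(-15) + 0)*(-33) = (30 + 0)*(-33) = 30*(-33) = -990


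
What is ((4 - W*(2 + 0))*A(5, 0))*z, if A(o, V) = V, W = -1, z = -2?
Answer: 0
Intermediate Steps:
((4 - W*(2 + 0))*A(5, 0))*z = ((4 - (-1)*(2 + 0))*0)*(-2) = ((4 - (-1)*2)*0)*(-2) = ((4 - 1*(-2))*0)*(-2) = ((4 + 2)*0)*(-2) = (6*0)*(-2) = 0*(-2) = 0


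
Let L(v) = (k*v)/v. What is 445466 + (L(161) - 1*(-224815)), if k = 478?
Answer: 670759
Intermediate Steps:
L(v) = 478 (L(v) = (478*v)/v = 478)
445466 + (L(161) - 1*(-224815)) = 445466 + (478 - 1*(-224815)) = 445466 + (478 + 224815) = 445466 + 225293 = 670759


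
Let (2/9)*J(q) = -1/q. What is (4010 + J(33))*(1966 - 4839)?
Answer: -253447441/22 ≈ -1.1520e+7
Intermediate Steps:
J(q) = -9/(2*q) (J(q) = 9*(-1/q)/2 = -9/(2*q))
(4010 + J(33))*(1966 - 4839) = (4010 - 9/2/33)*(1966 - 4839) = (4010 - 9/2*1/33)*(-2873) = (4010 - 3/22)*(-2873) = (88217/22)*(-2873) = -253447441/22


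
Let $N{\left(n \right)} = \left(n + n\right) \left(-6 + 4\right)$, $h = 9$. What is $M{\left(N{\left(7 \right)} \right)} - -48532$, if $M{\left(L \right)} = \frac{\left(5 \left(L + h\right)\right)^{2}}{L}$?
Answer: $\frac{1349871}{28} \approx 48210.0$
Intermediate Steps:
$N{\left(n \right)} = - 4 n$ ($N{\left(n \right)} = 2 n \left(-2\right) = - 4 n$)
$M{\left(L \right)} = \frac{\left(45 + 5 L\right)^{2}}{L}$ ($M{\left(L \right)} = \frac{\left(5 \left(L + 9\right)\right)^{2}}{L} = \frac{\left(5 \left(9 + L\right)\right)^{2}}{L} = \frac{\left(45 + 5 L\right)^{2}}{L}$)
$M{\left(N{\left(7 \right)} \right)} - -48532 = \frac{25 \left(9 - 28\right)^{2}}{\left(-4\right) 7} - -48532 = \frac{25 \left(9 - 28\right)^{2}}{-28} + 48532 = 25 \left(- \frac{1}{28}\right) \left(-19\right)^{2} + 48532 = 25 \left(- \frac{1}{28}\right) 361 + 48532 = - \frac{9025}{28} + 48532 = \frac{1349871}{28}$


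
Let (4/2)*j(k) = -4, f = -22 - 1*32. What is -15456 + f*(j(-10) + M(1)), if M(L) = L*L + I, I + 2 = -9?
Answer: -14808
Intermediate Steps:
I = -11 (I = -2 - 9 = -11)
f = -54 (f = -22 - 32 = -54)
j(k) = -2 (j(k) = (½)*(-4) = -2)
M(L) = -11 + L² (M(L) = L*L - 11 = L² - 11 = -11 + L²)
-15456 + f*(j(-10) + M(1)) = -15456 - 54*(-2 + (-11 + 1²)) = -15456 - 54*(-2 + (-11 + 1)) = -15456 - 54*(-2 - 10) = -15456 - 54*(-12) = -15456 + 648 = -14808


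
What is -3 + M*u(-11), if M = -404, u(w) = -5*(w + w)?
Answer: -44443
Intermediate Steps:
u(w) = -10*w
-3 + M*u(-11) = -3 - (-4040)*(-11) = -3 - 404*110 = -3 - 44440 = -44443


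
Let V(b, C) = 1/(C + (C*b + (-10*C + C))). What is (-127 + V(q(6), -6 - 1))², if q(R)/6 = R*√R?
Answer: 209841102323/13010144 + 7712973*√6/45535504 ≈ 16129.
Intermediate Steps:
q(R) = 6*R^(3/2) (q(R) = 6*(R*√R) = 6*R^(3/2))
V(b, C) = 1/(-8*C + C*b) (V(b, C) = 1/(C + (C*b - 9*C)) = 1/(C + (-9*C + C*b)) = 1/(-8*C + C*b))
(-127 + V(q(6), -6 - 1))² = (-127 + 1/((-6 - 1)*(-8 + 6*6^(3/2))))² = (-127 + 1/((-7)*(-8 + 6*(6*√6))))² = (-127 - 1/(7*(-8 + 36*√6)))²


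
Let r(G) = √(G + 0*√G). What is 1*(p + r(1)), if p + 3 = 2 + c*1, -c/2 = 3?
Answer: -6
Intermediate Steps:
c = -6 (c = -2*3 = -6)
r(G) = √G (r(G) = √(G + 0) = √G)
p = -7 (p = -3 + (2 - 6*1) = -3 + (2 - 6) = -3 - 4 = -7)
1*(p + r(1)) = 1*(-7 + √1) = 1*(-7 + 1) = 1*(-6) = -6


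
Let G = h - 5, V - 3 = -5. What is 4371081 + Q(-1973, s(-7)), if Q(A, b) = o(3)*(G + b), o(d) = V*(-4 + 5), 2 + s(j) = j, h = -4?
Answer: 4371117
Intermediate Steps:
V = -2 (V = 3 - 5 = -2)
s(j) = -2 + j
G = -9 (G = -4 - 5 = -9)
o(d) = -2 (o(d) = -2*(-4 + 5) = -2*1 = -2)
Q(A, b) = 18 - 2*b (Q(A, b) = -2*(-9 + b) = 18 - 2*b)
4371081 + Q(-1973, s(-7)) = 4371081 + (18 - 2*(-2 - 7)) = 4371081 + (18 - 2*(-9)) = 4371081 + (18 + 18) = 4371081 + 36 = 4371117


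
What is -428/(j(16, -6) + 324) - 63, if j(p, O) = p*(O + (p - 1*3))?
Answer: -6974/109 ≈ -63.982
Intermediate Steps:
j(p, O) = p*(-3 + O + p) (j(p, O) = p*(O + (p - 3)) = p*(O + (-3 + p)) = p*(-3 + O + p))
-428/(j(16, -6) + 324) - 63 = -428/(16*(-3 - 6 + 16) + 324) - 63 = -428/(16*7 + 324) - 63 = -428/(112 + 324) - 63 = -428/436 - 63 = (1/436)*(-428) - 63 = -107/109 - 63 = -6974/109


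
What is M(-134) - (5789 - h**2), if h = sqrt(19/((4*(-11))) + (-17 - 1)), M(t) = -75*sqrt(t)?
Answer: -255527/44 - 75*I*sqrt(134) ≈ -5807.4 - 868.19*I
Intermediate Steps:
h = I*sqrt(8921)/22 (h = sqrt(19/(-44) - 18) = sqrt(19*(-1/44) - 18) = sqrt(-19/44 - 18) = sqrt(-811/44) = I*sqrt(8921)/22 ≈ 4.2932*I)
M(-134) - (5789 - h**2) = -75*I*sqrt(134) - (5789 - (I*sqrt(8921)/22)**2) = -75*I*sqrt(134) - (5789 - 1*(-811/44)) = -75*I*sqrt(134) - (5789 + 811/44) = -75*I*sqrt(134) - 1*255527/44 = -75*I*sqrt(134) - 255527/44 = -255527/44 - 75*I*sqrt(134)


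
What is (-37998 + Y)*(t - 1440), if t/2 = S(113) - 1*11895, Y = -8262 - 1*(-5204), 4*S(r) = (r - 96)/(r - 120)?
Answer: 7251249136/7 ≈ 1.0359e+9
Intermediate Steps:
S(r) = (-96 + r)/(4*(-120 + r)) (S(r) = ((r - 96)/(r - 120))/4 = ((-96 + r)/(-120 + r))/4 = (-96 + r)/(4*(-120 + r)))
Y = -3058 (Y = -8262 + 5204 = -3058)
t = -333077/14 (t = 2*((-96 + 113)/(4*(-120 + 113)) - 1*11895) = 2*((¼)*17/(-7) - 11895) = 2*((¼)*(-⅐)*17 - 11895) = 2*(-17/28 - 11895) = 2*(-333077/28) = -333077/14 ≈ -23791.)
(-37998 + Y)*(t - 1440) = (-37998 - 3058)*(-333077/14 - 1440) = -41056*(-353237/14) = 7251249136/7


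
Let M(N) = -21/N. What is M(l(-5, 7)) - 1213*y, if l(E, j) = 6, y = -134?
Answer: 325077/2 ≈ 1.6254e+5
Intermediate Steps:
M(l(-5, 7)) - 1213*y = -21/6 - 1213*(-134) = -21*1/6 + 162542 = -7/2 + 162542 = 325077/2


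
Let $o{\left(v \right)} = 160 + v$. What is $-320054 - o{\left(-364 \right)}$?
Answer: $-319850$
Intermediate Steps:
$-320054 - o{\left(-364 \right)} = -320054 - \left(160 - 364\right) = -320054 - -204 = -320054 + 204 = -319850$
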